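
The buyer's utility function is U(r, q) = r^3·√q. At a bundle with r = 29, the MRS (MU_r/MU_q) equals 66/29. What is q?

MU_r = 3·r^2·√q and MU_q = 0.5·r^3·q^(-0.5).
MRS = MU_r/MU_q = (6)·q/r.
Substitute r = 29: MRS = q/(29/6). Setting q/(29/6) = 66/29 gives q = (66/29)·(29/6) = 11.

q = 11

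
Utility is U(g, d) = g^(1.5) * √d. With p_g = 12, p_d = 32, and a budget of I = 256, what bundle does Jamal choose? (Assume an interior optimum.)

MU_g = 1.5·√g·√d and MU_d = 0.5·g^(1.5)·d^(-0.5).
MRS = MU_g/MU_d = (3)·d/g.
Tangency: set MRS = p_g/p_d = 12/32 = 0.375.
So (3)·d/g = 0.375, i.e. d = 0.125·g.
Substitute into the budget 12·g + 32·d = 256: 16·g = 256, so g* = 16.
Then d* = 0.125·16 = 2.

g* = 16, d* = 2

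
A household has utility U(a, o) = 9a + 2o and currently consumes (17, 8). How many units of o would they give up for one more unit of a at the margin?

MU_a = 9, MU_o = 2, so MRS = 9/2 = 4.5 at every bundle.
At (17, 8): MRS = 4.5.
That is, one extra unit of a is worth 4.5 units of o at the margin.

MRS = 4.5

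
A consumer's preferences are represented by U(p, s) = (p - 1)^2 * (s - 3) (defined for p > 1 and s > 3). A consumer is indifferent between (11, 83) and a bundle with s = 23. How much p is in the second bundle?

U(11, 83) = 8000.
Set U(p, 23) = 8000 and solve.
With s = 23: (23 − 3) = 20, so (p − 1)^2 = 8000/20 = 400.
Taking the square root (with p > 1): p − 1 = 20, so p = 21.
Check: U(21, 23) = 8000.

p = 21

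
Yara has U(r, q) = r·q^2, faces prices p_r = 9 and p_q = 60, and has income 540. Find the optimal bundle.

r* = 20, q* = 6

MU_r = q^2 and MU_q = 2·r·q.
MRS = MU_r/MU_q = (1/2)·q/r.
Tangency: set MRS = p_r/p_q = 9/60 = 0.15.
So (1/2)·q/r = 0.15, i.e. q = 0.3·r.
Substitute into the budget 9·r + 60·q = 540: 27·r = 540, so r* = 20.
Then q* = 0.3·20 = 6.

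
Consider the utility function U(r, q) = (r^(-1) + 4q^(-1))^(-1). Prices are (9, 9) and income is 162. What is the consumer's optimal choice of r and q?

r* = 6, q* = 12

For CES with ρ = -1, MRS = (1/4)·(q/r)^2.
Tangency: set MRS = p_r/p_q = 9/9 = 1.
So (q/r)^2 = 4; taking the square root, q/r = 2, i.e. q = 2·r.
Substitute into the budget 9·r + 9·q = 162: 27·r = 162, so r* = 6 and q* = 2·6 = 12.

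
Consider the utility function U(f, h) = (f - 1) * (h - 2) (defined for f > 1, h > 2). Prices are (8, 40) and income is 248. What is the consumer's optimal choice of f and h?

f* = 11, h* = 4

MU_f = (h−2), MU_h = (f−1).
MRS = (h−2)/(f−1).
Tangency: set MRS = p_f/p_h = 8/40 = 0.2.
So (h − 2)/(f − 1) = 0.2, i.e. (h − 2) = 0.2·(f − 1).
Rewrite the budget in excess-of-subsistence terms: 8·(f − 1) + 40·(h − 2) = 248 − 8·1 − 40·2 = 160.
Substituting, 16·(f − 1) = 160, so f − 1 = 10 and f* = 11.
Then h − 2 = 0.2·10 = 2, so h* = 4.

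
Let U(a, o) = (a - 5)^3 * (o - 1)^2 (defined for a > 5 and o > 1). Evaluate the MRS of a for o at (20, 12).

MRS = 1.1

MU_a = 3·(a−5)^2·(o−1)^2, MU_o = 2·(a−5)^3·(o−1).
MRS = (3/2)·(o−1)/(a−5).
At (20, 12): MRS = 1.1.
So at (20, 12) the consumer would give up 1.1 units of o for one more unit of a.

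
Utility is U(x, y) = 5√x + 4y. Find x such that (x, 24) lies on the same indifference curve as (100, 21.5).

x = 64

U(100, 21.5) = 136.
Set U(x, 24) = 136 and solve.
With y = 24: 5√x = 136 − 4·24 = 40, so √x = 8 and x = 64.
Check: U(64, 24) = 136.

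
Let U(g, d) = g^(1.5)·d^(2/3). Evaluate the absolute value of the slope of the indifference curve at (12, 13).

MRS = 39/16

MU_g = 1.5·√g·d^(2/3) and MU_d = 2/3·g^(1.5)·d^(-1/3).
MRS = MU_g/MU_d = (2.25)·d/g.
At (12, 13): MRS = 39/16.
That is, one extra unit of g is worth 39/16 units of d at the margin.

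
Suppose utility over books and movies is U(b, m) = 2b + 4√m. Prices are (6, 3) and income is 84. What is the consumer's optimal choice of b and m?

MU_b = 2, MU_m = 4/(2√m).
MRS = 2 ÷ (4/(2√m)).
Tangency: set MRS = p_b/p_m = 6/3 = 2.
MRS depends only on m: √m = 2 ⇒ √m = 2 ⇒ m* = 4.
From the budget, 6·b = 84 − 3·4 = 72, so b* = 12.

b* = 12, m* = 4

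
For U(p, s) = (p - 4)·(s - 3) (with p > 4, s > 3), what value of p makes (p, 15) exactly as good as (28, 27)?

U(28, 27) = 576.
Set U(p, 15) = 576 and solve.
With s = 15: (15 − 3) = 12, so (p − 4) = 576/12 = 48.
So p = 4 + 48 = 52.
Check: U(52, 15) = 576.

p = 52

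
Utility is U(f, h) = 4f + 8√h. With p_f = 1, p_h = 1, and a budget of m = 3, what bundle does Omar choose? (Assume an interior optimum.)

MU_f = 4, MU_h = 8/(2√h).
MRS = 4 ÷ (8/(2√h)).
Tangency: set MRS = p_f/p_h = 1/1 = 1.
MRS depends only on h: √h = 1 ⇒ √h = 1 ⇒ h* = 1.
From the budget, 1·f = 3 − 1·1 = 2, so f* = 2.

f* = 2, h* = 1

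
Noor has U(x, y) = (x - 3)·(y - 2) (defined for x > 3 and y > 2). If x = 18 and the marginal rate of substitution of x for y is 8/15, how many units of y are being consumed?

y = 10

MU_x = (y−2), MU_y = (x−3).
MRS = (y−2)/(x−3).
Substitute x = 18: MRS = (y − 2)/15. Setting this equal to 8/15 gives y − 2 = (8/15)·15 = 8, so y = 10.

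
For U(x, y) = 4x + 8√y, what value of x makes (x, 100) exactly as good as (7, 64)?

x = 3

U(7, 64) = 92.
Set U(x, 100) = 92 and solve.
With y = 100: √100 = 10, so 4x = 92 − 8·10 = 12 and x = 3.
Check: U(3, 100) = 92.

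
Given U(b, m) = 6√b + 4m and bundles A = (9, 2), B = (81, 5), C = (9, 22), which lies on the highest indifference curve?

Evaluate utility at each bundle:
U(A) = 26.000.
U(B) = 74.000.
U(C) = 106.000.
Highest utility is C, so C ≻ B ≻ A.

Bundle C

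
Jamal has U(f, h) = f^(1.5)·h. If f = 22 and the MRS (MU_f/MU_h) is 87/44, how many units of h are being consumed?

MU_f = 1.5·√f·h and MU_h = f^(1.5).
MRS = MU_f/MU_h = (1.5)·h/f.
Substitute f = 22: MRS = h/(44/3). Setting h/(44/3) = 87/44 gives h = (87/44)·(44/3) = 29.

h = 29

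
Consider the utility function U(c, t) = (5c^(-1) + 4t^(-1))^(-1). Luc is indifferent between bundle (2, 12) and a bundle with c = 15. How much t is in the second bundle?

t = 1.6

U depends on (c, t) only through S = 5c^(-1) + 4t^(-1), so equal utility means equal S. At (2, 12): S = 17/6.
With c = 15: 5·15^(-1) = 1/3, so 4t^(-1) = 17/6 − 1/3 = 2.5, i.e. t^(-1) = 0.625.
Hence t = 1/0.625 = 1.6.
Check: U(15, 1.6) = 0.3529.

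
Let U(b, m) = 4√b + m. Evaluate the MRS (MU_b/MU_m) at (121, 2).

MU_b = 4/(2√b), MU_m = 1.
MRS = 4/(2√b) ÷ 1.
At (121, 2): MRS = 2/11.
That is, one extra unit of b is worth 2/11 units of m at the margin.

MRS = 2/11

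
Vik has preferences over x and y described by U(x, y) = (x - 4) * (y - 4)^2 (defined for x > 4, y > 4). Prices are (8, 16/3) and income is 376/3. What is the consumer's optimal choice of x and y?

MU_x = (y−4)^2, MU_y = 2·(x−4)·(y−4).
MRS = (1/2)·(y−4)/(x−4).
Tangency: set MRS = p_x/p_y = 8/(16/3) = 1.5.
So (1/2)·(y − 4)/(x − 4) = 1.5, i.e. (y − 4) = 3·(x − 4).
Rewrite the budget in excess-of-subsistence terms: 8·(x − 4) + (16/3)·(y − 4) = 376/3 − 8·4 − (16/3)·4 = 72.
Substituting, 24·(x − 4) = 72, so x − 4 = 3 and x* = 7.
Then y − 4 = 3·3 = 9, so y* = 13.

x* = 7, y* = 13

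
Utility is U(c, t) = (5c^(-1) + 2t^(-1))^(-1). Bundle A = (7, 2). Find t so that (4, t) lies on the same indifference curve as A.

U depends on (c, t) only through S = 5c^(-1) + 2t^(-1), so equal utility means equal S. At (7, 2): S = 12/7.
With c = 4: 5·4^(-1) = 1.25, so 2t^(-1) = 12/7 − 1.25 = 13/28, i.e. t^(-1) = 13/56.
Hence t = 1/(13/56) = 56/13.
Check: U(4, 56/13) = 0.5833.

t = 56/13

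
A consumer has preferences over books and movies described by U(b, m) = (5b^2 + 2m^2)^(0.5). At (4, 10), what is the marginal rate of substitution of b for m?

MRS = 1

For CES with ρ = 2, MRS = (5/2)·(m/b)^(-1).
At (4, 10): MRS = 1.
So at (4, 10) the consumer would give up 1 units of m for one more unit of b.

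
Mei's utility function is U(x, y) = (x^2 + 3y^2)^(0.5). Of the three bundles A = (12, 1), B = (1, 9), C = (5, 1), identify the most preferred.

Bundle B

Evaluate utility at each bundle:
U(A) = 12.124.
U(B) = 15.620.
U(C) = 5.292.
Highest utility is B, so B ≻ A ≻ C.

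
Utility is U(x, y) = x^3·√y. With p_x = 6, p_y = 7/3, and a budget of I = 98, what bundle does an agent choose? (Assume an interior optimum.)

MU_x = 3·x^2·√y and MU_y = 0.5·x^3·y^(-0.5).
MRS = MU_x/MU_y = (6)·y/x.
Tangency: set MRS = p_x/p_y = 6/(7/3) = 18/7.
So (6)·y/x = 18/7, i.e. y = (3/7)·x.
Substitute into the budget 6·x + (7/3)·y = 98: 7·x = 98, so x* = 14.
Then y* = (3/7)·14 = 6.

x* = 14, y* = 6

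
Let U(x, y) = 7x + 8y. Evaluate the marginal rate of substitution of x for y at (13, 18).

MU_x = 7, MU_y = 8, so MRS = 7/8 = 0.875 at every bundle.
At (13, 18): MRS = 0.875.
That is, one extra unit of x is worth 0.875 units of y at the margin.

MRS = 0.875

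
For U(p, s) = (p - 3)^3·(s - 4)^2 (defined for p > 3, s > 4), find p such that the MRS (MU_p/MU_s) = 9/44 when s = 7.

p = 25

MU_p = 3·(p−3)^2·(s−4)^2, MU_s = 2·(p−3)^3·(s−4).
MRS = (3/2)·(s−4)/(p−3).
Substitute s = 7: MRS = 4.5/(p − 3). Setting this equal to 9/44 gives p − 3 = 4.5/(9/44) = 22, so p = 25.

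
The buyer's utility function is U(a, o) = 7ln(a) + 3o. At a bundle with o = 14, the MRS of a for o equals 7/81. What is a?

MU_a = 7/a, MU_o = 3.
MRS = 7/a ÷ 3.
MRS depends only on a: (7/3)/a = 7/81 ⇒ a = (7/3)/(7/81) = 27.

a = 27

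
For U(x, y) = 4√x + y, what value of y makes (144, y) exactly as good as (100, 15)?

U(100, 15) = 55.
Set U(144, y) = 55 and solve.
With x = 144: √144 = 12, so y = 55 − 4·12 = 7.
Check: U(144, 7) = 55.

y = 7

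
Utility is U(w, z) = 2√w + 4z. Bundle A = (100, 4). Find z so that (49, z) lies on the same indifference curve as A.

U(100, 4) = 36.
Set U(49, z) = 36 and solve.
With w = 49: √49 = 7, so 4z = 36 − 2·7 = 22 and z = 5.5.
Check: U(49, 5.5) = 36.

z = 5.5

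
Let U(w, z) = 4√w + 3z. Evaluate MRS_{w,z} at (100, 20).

MU_w = 4/(2√w), MU_z = 3.
MRS = 4/(2√w) ÷ 3.
At (100, 20): MRS = 1/15.
So at (100, 20) the consumer would give up 1/15 units of z for one more unit of w.

MRS = 1/15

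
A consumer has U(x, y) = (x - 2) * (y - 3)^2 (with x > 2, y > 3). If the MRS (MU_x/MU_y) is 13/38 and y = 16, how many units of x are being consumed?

MU_x = (y−3)^2, MU_y = 2·(x−2)·(y−3).
MRS = (1/2)·(y−3)/(x−2).
Substitute y = 16: MRS = 6.5/(x − 2). Setting this equal to 13/38 gives x − 2 = 6.5/(13/38) = 19, so x = 21.

x = 21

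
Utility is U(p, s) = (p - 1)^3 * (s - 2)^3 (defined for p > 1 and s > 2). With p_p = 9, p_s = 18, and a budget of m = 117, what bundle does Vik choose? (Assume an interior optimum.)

MU_p = 3·(p−1)^2·(s−2)^3, MU_s = 3·(p−1)^3·(s−2)^2.
MRS = (s−2)/(p−1).
Tangency: set MRS = p_p/p_s = 9/18 = 0.5.
So (s − 2)/(p − 1) = 0.5, i.e. (s − 2) = 0.5·(p − 1).
Rewrite the budget in excess-of-subsistence terms: 9·(p − 1) + 18·(s − 2) = 117 − 9·1 − 18·2 = 72.
Substituting, 18·(p − 1) = 72, so p − 1 = 4 and p* = 5.
Then s − 2 = 0.5·4 = 2, so s* = 4.

p* = 5, s* = 4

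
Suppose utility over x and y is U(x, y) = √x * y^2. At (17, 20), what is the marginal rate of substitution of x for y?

MRS = 5/17

MU_x = 0.5·x^(-0.5)·y^2 and MU_y = 2·√x·y.
MRS = MU_x/MU_y = (0.25)·y/x.
At (17, 20): MRS = 5/17.
That is, one extra unit of x is worth 5/17 units of y at the margin.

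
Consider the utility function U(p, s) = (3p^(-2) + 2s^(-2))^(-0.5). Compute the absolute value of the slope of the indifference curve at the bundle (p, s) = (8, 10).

MRS = 375/128

For CES with ρ = -2, MRS = (3/2)·(s/p)^3.
At (8, 10): MRS = 375/128.
The indifference curve has slope −375/128 at this bundle.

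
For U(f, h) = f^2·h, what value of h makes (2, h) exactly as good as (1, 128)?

U(1, 128) = 128.
Set U(2, h) = 128 and solve.
With f = 2: 2^2 = 4, so h = 128/4 = 32.
Check: U(2, 32) = 128.

h = 32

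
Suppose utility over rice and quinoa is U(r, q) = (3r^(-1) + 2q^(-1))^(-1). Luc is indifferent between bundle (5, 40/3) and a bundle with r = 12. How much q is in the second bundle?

U depends on (r, q) only through S = 3r^(-1) + 2q^(-1), so equal utility means equal S. At (5, 40/3): S = 0.75.
With r = 12: 3·12^(-1) = 0.25, so 2q^(-1) = 0.75 − 0.25 = 0.5, i.e. q^(-1) = 0.25.
Hence q = 1/0.25 = 4.
Check: U(12, 4) = 1.3333.

q = 4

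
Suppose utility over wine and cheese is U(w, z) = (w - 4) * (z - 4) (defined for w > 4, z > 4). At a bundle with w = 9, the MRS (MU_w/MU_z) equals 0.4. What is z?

MU_w = (z−4), MU_z = (w−4).
MRS = (z−4)/(w−4).
Substitute w = 9: MRS = (z − 4)/5. Setting this equal to 0.4 gives z − 4 = 0.4·5 = 2, so z = 6.

z = 6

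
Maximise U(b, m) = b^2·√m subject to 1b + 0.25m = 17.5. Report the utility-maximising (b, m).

MU_b = 2·b·√m and MU_m = 0.5·b^2·m^(-0.5).
MRS = MU_b/MU_m = (4)·m/b.
Tangency: set MRS = p_b/p_m = 1/0.25 = 4.
So (4)·m/b = 4, i.e. m = b.
Substitute into the budget 1·b + 0.25·m = 17.5: 1.25·b = 17.5, so b* = 14.
Then m* = 14.

b* = 14, m* = 14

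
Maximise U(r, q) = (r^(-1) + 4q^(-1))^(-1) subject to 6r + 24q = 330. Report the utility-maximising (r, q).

r* = 11, q* = 11

For CES with ρ = -1, MRS = (1/4)·(q/r)^2.
Tangency: set MRS = p_r/p_q = 6/24 = 0.25.
So (q/r)^2 = 1; taking the square root, q/r = 1, i.e. q = r.
Substitute into the budget 6·r + 24·q = 330: 30·r = 330, so r* = 11 and q* = 11.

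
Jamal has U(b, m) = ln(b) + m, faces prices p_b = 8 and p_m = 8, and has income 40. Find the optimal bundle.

b* = 1, m* = 4

MU_b = 1/b, MU_m = 1.
MRS = 1/b ÷ 1.
Tangency: set MRS = p_b/p_m = 8/8 = 1.
MRS depends only on b: 1/b = 1 ⇒ b* = 1/1 = 1.
From the budget, 8·m = 40 − 8·1 = 32, so m* = 4.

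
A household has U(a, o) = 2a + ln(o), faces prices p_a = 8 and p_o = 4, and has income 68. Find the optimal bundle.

a* = 8, o* = 1

MU_a = 2, MU_o = 1/o.
MRS = 2 ÷ (1/o).
Tangency: set MRS = p_a/p_o = 8/4 = 2.
MRS depends only on o: 2·o = 2 ⇒ o* = 2/2 = 1.
From the budget, 8·a = 68 − 4·1 = 64, so a* = 8.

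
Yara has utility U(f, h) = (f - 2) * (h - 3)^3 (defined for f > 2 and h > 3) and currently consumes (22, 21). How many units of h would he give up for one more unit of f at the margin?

MU_f = (h−3)^3, MU_h = 3·(f−2)·(h−3)^2.
MRS = (1/3)·(h−3)/(f−2).
At (22, 21): MRS = 0.3.
The indifference curve has slope −0.3 at this bundle.

MRS = 0.3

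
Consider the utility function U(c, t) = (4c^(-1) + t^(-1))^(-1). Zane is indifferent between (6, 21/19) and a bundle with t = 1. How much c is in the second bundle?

U depends on (c, t) only through S = 4c^(-1) + t^(-1), so equal utility means equal S. At (6, 21/19): S = 11/7.
With t = 1: 1^(-1) = 1, so 4c^(-1) = 11/7 − 1 = 4/7, i.e. c^(-1) = 1/7.
Hence c = 1/(1/7) = 7.
Check: U(7, 1) = 0.6364.

c = 7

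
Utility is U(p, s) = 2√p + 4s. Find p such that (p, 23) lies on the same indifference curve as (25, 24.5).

U(25, 24.5) = 108.
Set U(p, 23) = 108 and solve.
With s = 23: 2√p = 108 − 4·23 = 16, so √p = 8 and p = 64.
Check: U(64, 23) = 108.

p = 64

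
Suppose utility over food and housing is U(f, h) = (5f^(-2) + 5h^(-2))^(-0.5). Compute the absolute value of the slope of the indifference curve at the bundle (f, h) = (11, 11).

MRS = 1

For CES with ρ = -2, MRS = (h/f)^3.
At (11, 11): MRS = 1.
So at (11, 11) the consumer would give up 1 units of h for one more unit of f.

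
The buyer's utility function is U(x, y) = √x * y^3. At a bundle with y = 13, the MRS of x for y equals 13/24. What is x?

MU_x = 0.5·x^(-0.5)·y^3 and MU_y = 3·√x·y^2.
MRS = MU_x/MU_y = (1/6)·y/x.
Substitute y = 13: MRS = (13/6)/x. Setting (13/6)/x = 13/24 gives x = (13/6)/(13/24) = 4.

x = 4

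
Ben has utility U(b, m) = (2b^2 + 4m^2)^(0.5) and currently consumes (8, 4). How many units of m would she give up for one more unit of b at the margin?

MRS = 1

For CES with ρ = 2, MRS = (2/4)·(m/b)^(-1).
At (8, 4): MRS = 1.
So at (8, 4) the consumer would give up 1 units of m for one more unit of b.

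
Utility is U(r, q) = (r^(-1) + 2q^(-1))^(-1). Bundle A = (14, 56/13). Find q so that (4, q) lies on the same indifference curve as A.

U depends on (r, q) only through S = r^(-1) + 2q^(-1), so equal utility means equal S. At (14, 56/13): S = 15/28.
With r = 4: 4^(-1) = 0.25, so 2q^(-1) = 15/28 − 0.25 = 2/7, i.e. q^(-1) = 1/7.
Hence q = 1/(1/7) = 7.
Check: U(4, 7) = 1.8667.

q = 7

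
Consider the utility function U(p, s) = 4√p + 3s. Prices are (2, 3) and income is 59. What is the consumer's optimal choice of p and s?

p* = 1, s* = 19

MU_p = 4/(2√p), MU_s = 3.
MRS = 4/(2√p) ÷ 3.
Tangency: set MRS = p_p/p_s = 2/3.
MRS depends only on p: (2/3)/√p = 2/3 ⇒ √p = (2/3)/(2/3) = 1 ⇒ p* = 1.
From the budget, 3·s = 59 − 2·1 = 57, so s* = 19.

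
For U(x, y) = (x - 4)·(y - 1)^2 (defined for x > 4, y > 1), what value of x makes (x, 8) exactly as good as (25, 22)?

x = 193

U(25, 22) = 9261.
Set U(x, 8) = 9261 and solve.
With y = 8: (8 − 1)^2 = 49, so (x − 4) = 9261/49 = 189.
So x = 4 + 189 = 193.
Check: U(193, 8) = 9261.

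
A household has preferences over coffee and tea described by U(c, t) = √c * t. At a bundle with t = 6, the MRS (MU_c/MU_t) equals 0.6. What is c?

MU_c = 0.5·c^(-0.5)·t and MU_t = √c.
MRS = MU_c/MU_t = (0.5)·t/c.
Substitute t = 6: MRS = 3/c. Setting 3/c = 0.6 gives c = 3/0.6 = 5.

c = 5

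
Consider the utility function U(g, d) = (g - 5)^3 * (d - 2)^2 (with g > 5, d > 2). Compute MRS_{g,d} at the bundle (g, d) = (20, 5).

MRS = 0.3

MU_g = 3·(g−5)^2·(d−2)^2, MU_d = 2·(g−5)^3·(d−2).
MRS = (3/2)·(d−2)/(g−5).
At (20, 5): MRS = 0.3.
That is, one extra unit of g is worth 0.3 units of d at the margin.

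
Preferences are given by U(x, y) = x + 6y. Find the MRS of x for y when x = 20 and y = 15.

MRS = 1/6

MU_x = 1, MU_y = 6, so MRS = 1/6 at every bundle.
At (20, 15): MRS = 1/6.
That is, one extra unit of x is worth 1/6 units of y at the margin.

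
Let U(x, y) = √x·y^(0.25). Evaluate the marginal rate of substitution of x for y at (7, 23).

MRS = 46/7

MU_x = 0.5·x^(-0.5)·y^(0.25) and MU_y = 0.25·√x·y^(-0.75).
MRS = MU_x/MU_y = (2)·y/x.
At (7, 23): MRS = 46/7.
So at (7, 23) the consumer would give up 46/7 units of y for one more unit of x.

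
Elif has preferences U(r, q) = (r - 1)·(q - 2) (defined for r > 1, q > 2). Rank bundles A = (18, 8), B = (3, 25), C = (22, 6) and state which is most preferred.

Evaluate utility at each bundle:
U(A) = 102.
U(B) = 46.
U(C) = 84.
Highest utility is A, so A ≻ C ≻ B.

Bundle A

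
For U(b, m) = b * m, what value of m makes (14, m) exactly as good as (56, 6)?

U(56, 6) = 336.
Set U(14, m) = 336 and solve.
With b = 14: m = 336/14 = 24.
Check: U(14, 24) = 336.

m = 24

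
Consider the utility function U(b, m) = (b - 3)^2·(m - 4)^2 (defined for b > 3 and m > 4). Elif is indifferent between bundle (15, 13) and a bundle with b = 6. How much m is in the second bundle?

m = 40

U(15, 13) = 11664.
Set U(6, m) = 11664 and solve.
With b = 6: (6 − 3)^2 = 9, so (m − 4)^2 = 11664/9 = 1296.
Taking the square root (with m > 4): m − 4 = 36, so m = 40.
Check: U(6, 40) = 11664.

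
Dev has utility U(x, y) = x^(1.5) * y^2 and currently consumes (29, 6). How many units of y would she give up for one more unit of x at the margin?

MRS = 9/58

MU_x = 1.5·√x·y^2 and MU_y = 2·x^(1.5)·y.
MRS = MU_x/MU_y = (0.75)·y/x.
At (29, 6): MRS = 9/58.
So at (29, 6) the consumer would give up 9/58 units of y for one more unit of x.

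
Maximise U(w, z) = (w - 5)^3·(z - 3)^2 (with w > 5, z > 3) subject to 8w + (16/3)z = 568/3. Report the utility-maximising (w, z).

w* = 15, z* = 13

MU_w = 3·(w−5)^2·(z−3)^2, MU_z = 2·(w−5)^3·(z−3).
MRS = (3/2)·(z−3)/(w−5).
Tangency: set MRS = p_w/p_z = 8/(16/3) = 1.5.
So (3/2)·(z − 3)/(w − 5) = 1.5, i.e. (z − 3) = (w − 5).
Rewrite the budget in excess-of-subsistence terms: 8·(w − 5) + (16/3)·(z − 3) = 568/3 − 8·5 − (16/3)·3 = 400/3.
Substituting, (40/3)·(w − 5) = 400/3, so w − 5 = 10 and w* = 15.
Then z − 3 = 10, so z* = 13.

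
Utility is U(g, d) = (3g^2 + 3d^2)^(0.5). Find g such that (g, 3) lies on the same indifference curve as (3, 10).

g = 10

U depends on (g, d) only through S = 3g^2 + 3d^2, so equal utility means equal S. At (3, 10): S = 327.
With d = 3: 3·3^2 = 27, so 3g^2 = 327 − 27 = 300, i.e. g^2 = 100.
Hence g = √100 = 10.
Check: U(10, 3) = 18.0831.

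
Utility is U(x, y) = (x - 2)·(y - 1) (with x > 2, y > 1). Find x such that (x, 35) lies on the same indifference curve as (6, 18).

U(6, 18) = 68.
Set U(x, 35) = 68 and solve.
With y = 35: (35 − 1) = 34, so (x − 2) = 68/34 = 2.
So x = 2 + 2 = 4.
Check: U(4, 35) = 68.

x = 4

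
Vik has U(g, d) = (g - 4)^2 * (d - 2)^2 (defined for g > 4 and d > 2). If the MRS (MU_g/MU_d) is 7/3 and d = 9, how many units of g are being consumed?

g = 7

MU_g = 2·(g−4)·(d−2)^2, MU_d = 2·(g−4)^2·(d−2).
MRS = (d−2)/(g−4).
Substitute d = 9: MRS = 7/(g − 4). Setting this equal to 7/3 gives g − 4 = 7/(7/3) = 3, so g = 7.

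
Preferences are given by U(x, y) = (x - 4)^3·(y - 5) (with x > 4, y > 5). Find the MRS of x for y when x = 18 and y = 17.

MRS = 18/7

MU_x = 3·(x−4)^2·(y−5), MU_y = (x−4)^3.
MRS = (3/1)·(y−5)/(x−4).
At (18, 17): MRS = 18/7.
So at (18, 17) the consumer would give up 18/7 units of y for one more unit of x.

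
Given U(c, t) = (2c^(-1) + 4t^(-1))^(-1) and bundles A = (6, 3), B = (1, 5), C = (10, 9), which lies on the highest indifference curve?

Evaluate utility at each bundle:
U(A) = 0.600.
U(B) = 0.357.
U(C) = 1.552.
Highest utility is C, so C ≻ A ≻ B.

Bundle C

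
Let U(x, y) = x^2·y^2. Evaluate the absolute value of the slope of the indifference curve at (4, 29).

MU_x = 2·x·y^2 and MU_y = 2·x^2·y.
MRS = MU_x/MU_y = y/x.
At (4, 29): MRS = 7.25.
So at (4, 29) the consumer would give up 7.25 units of y for one more unit of x.

MRS = 7.25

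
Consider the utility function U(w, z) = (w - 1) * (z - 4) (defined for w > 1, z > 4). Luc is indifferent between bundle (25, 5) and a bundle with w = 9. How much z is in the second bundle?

U(25, 5) = 24.
Set U(9, z) = 24 and solve.
With w = 9: (9 − 1) = 8, so (z − 4) = 24/8 = 3.
So z = 4 + 3 = 7.
Check: U(9, 7) = 24.

z = 7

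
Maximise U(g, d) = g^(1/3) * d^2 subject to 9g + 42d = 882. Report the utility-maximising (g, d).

g* = 14, d* = 18

MU_g = 1/3·g^(-2/3)·d^2 and MU_d = 2·g^(1/3)·d.
MRS = MU_g/MU_d = (1/6)·d/g.
Tangency: set MRS = p_g/p_d = 9/42 = 3/14.
So (1/6)·d/g = 3/14, i.e. d = (9/7)·g.
Substitute into the budget 9·g + 42·d = 882: 63·g = 882, so g* = 14.
Then d* = (9/7)·14 = 18.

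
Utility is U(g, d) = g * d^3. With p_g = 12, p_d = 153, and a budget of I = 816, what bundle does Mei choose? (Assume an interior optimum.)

g* = 17, d* = 4

MU_g = d^3 and MU_d = 3·g·d^2.
MRS = MU_g/MU_d = (1/3)·d/g.
Tangency: set MRS = p_g/p_d = 12/153 = 4/51.
So (1/3)·d/g = 4/51, i.e. d = (4/17)·g.
Substitute into the budget 12·g + 153·d = 816: 48·g = 816, so g* = 17.
Then d* = (4/17)·17 = 4.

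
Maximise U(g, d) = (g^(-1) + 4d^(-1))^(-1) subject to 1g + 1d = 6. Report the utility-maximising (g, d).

g* = 2, d* = 4

For CES with ρ = -1, MRS = (1/4)·(d/g)^2.
Tangency: set MRS = p_g/p_d = 1/1 = 1.
So (d/g)^2 = 4; taking the square root, d/g = 2, i.e. d = 2·g.
Substitute into the budget 1·g + 1·d = 6: 3·g = 6, so g* = 2 and d* = 2·2 = 4.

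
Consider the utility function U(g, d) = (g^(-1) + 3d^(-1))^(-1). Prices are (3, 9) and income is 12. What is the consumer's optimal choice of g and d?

g* = 1, d* = 1

For CES with ρ = -1, MRS = (1/3)·(d/g)^2.
Tangency: set MRS = p_g/p_d = 3/9 = 1/3.
So (d/g)^2 = 1; taking the square root, d/g = 1, i.e. d = g.
Substitute into the budget 3·g + 9·d = 12: 12·g = 12, so g* = 1 and d* = 1.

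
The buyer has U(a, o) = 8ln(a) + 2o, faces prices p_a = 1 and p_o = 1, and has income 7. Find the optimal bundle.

MU_a = 8/a, MU_o = 2.
MRS = 8/a ÷ 2.
Tangency: set MRS = p_a/p_o = 1/1 = 1.
MRS depends only on a: 4/a = 1 ⇒ a* = 4/1 = 4.
From the budget, 1·o = 7 − 1·4 = 3, so o* = 3.

a* = 4, o* = 3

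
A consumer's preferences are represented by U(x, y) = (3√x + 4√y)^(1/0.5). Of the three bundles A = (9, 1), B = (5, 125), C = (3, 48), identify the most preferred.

Bundle B

Evaluate utility at each bundle:
U(A) = 169.000.
U(B) = 2645.000.
U(C) = 1083.000.
Highest utility is B, so B ≻ C ≻ A.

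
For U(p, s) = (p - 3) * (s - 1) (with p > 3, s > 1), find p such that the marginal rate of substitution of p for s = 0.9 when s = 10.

MU_p = (s−1), MU_s = (p−3).
MRS = (s−1)/(p−3).
Substitute s = 10: MRS = 9/(p − 3). Setting this equal to 0.9 gives p − 3 = 9/0.9 = 10, so p = 13.

p = 13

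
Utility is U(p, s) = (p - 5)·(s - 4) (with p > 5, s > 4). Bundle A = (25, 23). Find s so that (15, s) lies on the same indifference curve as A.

s = 42

U(25, 23) = 380.
Set U(15, s) = 380 and solve.
With p = 15: (15 − 5) = 10, so (s − 4) = 380/10 = 38.
So s = 4 + 38 = 42.
Check: U(15, 42) = 380.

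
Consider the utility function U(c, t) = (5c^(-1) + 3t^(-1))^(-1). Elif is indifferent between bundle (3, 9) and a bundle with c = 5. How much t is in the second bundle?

t = 3

U depends on (c, t) only through S = 5c^(-1) + 3t^(-1), so equal utility means equal S. At (3, 9): S = 2.
With c = 5: 5·5^(-1) = 1, so 3t^(-1) = 2 − 1 = 1, i.e. t^(-1) = 1/3.
Hence t = 1/(1/3) = 3.
Check: U(5, 3) = 0.5.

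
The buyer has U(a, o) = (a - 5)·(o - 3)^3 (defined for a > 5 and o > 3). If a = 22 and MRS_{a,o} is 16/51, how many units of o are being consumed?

MU_a = (o−3)^3, MU_o = 3·(a−5)·(o−3)^2.
MRS = (1/3)·(o−3)/(a−5).
Substitute a = 22: MRS = (o − 3)/51. Setting this equal to 16/51 gives o − 3 = (16/51)·51 = 16, so o = 19.

o = 19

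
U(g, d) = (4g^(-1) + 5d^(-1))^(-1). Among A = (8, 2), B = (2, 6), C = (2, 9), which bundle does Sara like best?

Evaluate utility at each bundle:
U(A) = 0.333.
U(B) = 0.353.
U(C) = 0.391.
Highest utility is C, so C ≻ B ≻ A.

Bundle C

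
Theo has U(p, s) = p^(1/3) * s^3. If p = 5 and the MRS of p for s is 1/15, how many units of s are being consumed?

s = 3

MU_p = 1/3·p^(-2/3)·s^3 and MU_s = 3·p^(1/3)·s^2.
MRS = MU_p/MU_s = (1/9)·s/p.
Substitute p = 5: MRS = s/45. Setting s/45 = 1/15 gives s = (1/15)·45 = 3.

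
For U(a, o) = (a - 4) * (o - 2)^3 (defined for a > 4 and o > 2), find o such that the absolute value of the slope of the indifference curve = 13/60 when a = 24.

MU_a = (o−2)^3, MU_o = 3·(a−4)·(o−2)^2.
MRS = (1/3)·(o−2)/(a−4).
Substitute a = 24: MRS = (o − 2)/60. Setting this equal to 13/60 gives o − 2 = (13/60)·60 = 13, so o = 15.

o = 15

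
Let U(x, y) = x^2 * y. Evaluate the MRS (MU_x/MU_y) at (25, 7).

MU_x = 2·x·y and MU_y = x^2.
MRS = MU_x/MU_y = (2/1)·y/x.
At (25, 7): MRS = 14/25.
That is, one extra unit of x is worth 14/25 units of y at the margin.

MRS = 14/25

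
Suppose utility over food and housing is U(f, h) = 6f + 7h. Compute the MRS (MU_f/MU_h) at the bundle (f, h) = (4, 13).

MRS = 6/7

MU_f = 6, MU_h = 7, so MRS = 6/7 at every bundle.
At (4, 13): MRS = 6/7.
So at (4, 13) the consumer would give up 6/7 units of h for one more unit of f.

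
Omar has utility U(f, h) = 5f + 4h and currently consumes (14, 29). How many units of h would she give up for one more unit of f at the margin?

MU_f = 5, MU_h = 4, so MRS = 5/4 = 1.25 at every bundle.
At (14, 29): MRS = 1.25.
The indifference curve has slope −1.25 at this bundle.

MRS = 1.25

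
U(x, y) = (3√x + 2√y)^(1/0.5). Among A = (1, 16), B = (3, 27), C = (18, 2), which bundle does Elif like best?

Evaluate utility at each bundle:
U(A) = 121.000.
U(B) = 243.000.
U(C) = 242.000.
Highest utility is B, so B ≻ C ≻ A.

Bundle B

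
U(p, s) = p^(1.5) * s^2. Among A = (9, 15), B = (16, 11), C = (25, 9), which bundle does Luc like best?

Bundle C

Evaluate utility at each bundle:
U(A) = 6075.000.
U(B) = 7744.000.
U(C) = 10125.000.
Highest utility is C, so C ≻ B ≻ A.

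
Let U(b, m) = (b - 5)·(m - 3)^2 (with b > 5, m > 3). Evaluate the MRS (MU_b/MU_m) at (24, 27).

MRS = 12/19

MU_b = (m−3)^2, MU_m = 2·(b−5)·(m−3).
MRS = (1/2)·(m−3)/(b−5).
At (24, 27): MRS = 12/19.
The indifference curve has slope −12/19 at this bundle.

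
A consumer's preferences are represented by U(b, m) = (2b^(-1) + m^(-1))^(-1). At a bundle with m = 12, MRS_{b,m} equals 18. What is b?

b = 4

For CES with ρ = -1, MRS = (2/1)·(m/b)^2.
Setting (2/1)·(12/b)^2 = 18 gives (12/b)^2 = 9, so 12/b = 3 and b = 4.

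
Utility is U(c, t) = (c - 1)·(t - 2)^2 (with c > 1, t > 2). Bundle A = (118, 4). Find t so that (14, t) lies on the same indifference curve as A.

t = 8

U(118, 4) = 468.
Set U(14, t) = 468 and solve.
With c = 14: (14 − 1) = 13, so (t − 2)^2 = 468/13 = 36.
Taking the square root (with t > 2): t − 2 = 6, so t = 8.
Check: U(14, 8) = 468.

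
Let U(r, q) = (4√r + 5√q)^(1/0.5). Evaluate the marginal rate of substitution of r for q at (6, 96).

MRS = 3.2

For CES with ρ = 0.5, MRS = (4/5)·√(q/r).
At (6, 96): MRS = 3.2.
So at (6, 96) the consumer would give up 3.2 units of q for one more unit of r.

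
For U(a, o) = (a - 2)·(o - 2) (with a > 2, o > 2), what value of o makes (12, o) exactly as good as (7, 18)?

o = 10

U(7, 18) = 80.
Set U(12, o) = 80 and solve.
With a = 12: (12 − 2) = 10, so (o − 2) = 80/10 = 8.
So o = 2 + 8 = 10.
Check: U(12, 10) = 80.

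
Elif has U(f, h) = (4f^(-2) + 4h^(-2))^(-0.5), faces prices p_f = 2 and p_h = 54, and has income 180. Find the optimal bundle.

For CES with ρ = -2, MRS = (h/f)^3.
Tangency: set MRS = p_f/p_h = 2/54 = 1/27.
So (h/f)^3 = 1/27; taking the cube root, h/f = 1/3, i.e. h = (1/3)·f.
Substitute into the budget 2·f + 54·h = 180: 20·f = 180, so f* = 9 and h* = (1/3)·9 = 3.

f* = 9, h* = 3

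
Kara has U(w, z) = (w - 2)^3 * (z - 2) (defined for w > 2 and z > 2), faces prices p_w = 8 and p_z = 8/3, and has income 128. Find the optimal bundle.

w* = 12, z* = 12

MU_w = 3·(w−2)^2·(z−2), MU_z = (w−2)^3.
MRS = (3/1)·(z−2)/(w−2).
Tangency: set MRS = p_w/p_z = 8/(8/3) = 3.
So (3/1)·(z − 2)/(w − 2) = 3, i.e. (z − 2) = (w − 2).
Rewrite the budget in excess-of-subsistence terms: 8·(w − 2) + (8/3)·(z − 2) = 128 − 8·2 − (8/3)·2 = 320/3.
Substituting, (32/3)·(w − 2) = 320/3, so w − 2 = 10 and w* = 12.
Then z − 2 = 10, so z* = 12.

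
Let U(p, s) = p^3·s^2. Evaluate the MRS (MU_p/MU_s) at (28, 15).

MU_p = 3·p^2·s^2 and MU_s = 2·p^3·s.
MRS = MU_p/MU_s = (3/2)·s/p.
At (28, 15): MRS = 45/56.
So at (28, 15) the consumer would give up 45/56 units of s for one more unit of p.

MRS = 45/56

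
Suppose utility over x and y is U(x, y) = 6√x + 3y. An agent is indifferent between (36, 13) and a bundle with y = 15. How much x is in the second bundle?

x = 25

U(36, 13) = 75.
Set U(x, 15) = 75 and solve.
With y = 15: 6√x = 75 − 3·15 = 30, so √x = 5 and x = 25.
Check: U(25, 15) = 75.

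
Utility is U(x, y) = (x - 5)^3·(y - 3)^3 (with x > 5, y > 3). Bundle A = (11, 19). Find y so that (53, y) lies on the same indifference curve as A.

U(11, 19) = 884736.
Set U(53, y) = 884736 and solve.
With x = 53: (53 − 5)^3 = 110592, so (y − 3)^3 = 884736/110592 = 8.
Taking the cube root (with y > 3): y − 3 = 2, so y = 5.
Check: U(53, 5) = 884736.

y = 5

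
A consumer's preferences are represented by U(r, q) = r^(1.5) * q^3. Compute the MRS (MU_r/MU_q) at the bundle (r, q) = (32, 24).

MRS = 0.375

MU_r = 1.5·√r·q^3 and MU_q = 3·r^(1.5)·q^2.
MRS = MU_r/MU_q = (0.5)·q/r.
At (32, 24): MRS = 0.375.
That is, one extra unit of r is worth 0.375 units of q at the margin.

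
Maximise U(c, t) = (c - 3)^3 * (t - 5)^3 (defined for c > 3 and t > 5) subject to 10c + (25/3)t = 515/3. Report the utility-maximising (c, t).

MU_c = 3·(c−3)^2·(t−5)^3, MU_t = 3·(c−3)^3·(t−5)^2.
MRS = (t−5)/(c−3).
Tangency: set MRS = p_c/p_t = 10/(25/3) = 1.2.
So (t − 5)/(c − 3) = 1.2, i.e. (t − 5) = 1.2·(c − 3).
Rewrite the budget in excess-of-subsistence terms: 10·(c − 3) + (25/3)·(t − 5) = 515/3 − 10·3 − (25/3)·5 = 100.
Substituting, 20·(c − 3) = 100, so c − 3 = 5 and c* = 8.
Then t − 5 = 1.2·5 = 6, so t* = 11.

c* = 8, t* = 11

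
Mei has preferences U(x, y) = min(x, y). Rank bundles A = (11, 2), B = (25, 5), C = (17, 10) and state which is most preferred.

Bundle C

Evaluate utility at each bundle:
U(A) = 2.
U(B) = 5.
U(C) = 10.
Highest utility is C, so C ≻ B ≻ A.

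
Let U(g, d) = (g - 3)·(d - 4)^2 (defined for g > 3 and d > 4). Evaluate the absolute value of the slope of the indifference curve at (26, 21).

MRS = 17/46

MU_g = (d−4)^2, MU_d = 2·(g−3)·(d−4).
MRS = (1/2)·(d−4)/(g−3).
At (26, 21): MRS = 17/46.
The indifference curve has slope −17/46 at this bundle.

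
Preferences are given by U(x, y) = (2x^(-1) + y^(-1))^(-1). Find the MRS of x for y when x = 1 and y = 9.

For CES with ρ = -1, MRS = (2/1)·(y/x)^2.
At (1, 9): MRS = 162.
That is, one extra unit of x is worth 162 units of y at the margin.

MRS = 162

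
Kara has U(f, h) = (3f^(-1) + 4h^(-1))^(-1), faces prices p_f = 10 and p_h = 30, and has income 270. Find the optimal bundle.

For CES with ρ = -1, MRS = (3/4)·(h/f)^2.
Tangency: set MRS = p_f/p_h = 10/30 = 1/3.
So (h/f)^2 = 4/9; taking the square root, h/f = 2/3, i.e. h = (2/3)·f.
Substitute into the budget 10·f + 30·h = 270: 30·f = 270, so f* = 9 and h* = (2/3)·9 = 6.

f* = 9, h* = 6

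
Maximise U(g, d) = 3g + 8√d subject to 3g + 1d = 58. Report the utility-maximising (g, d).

g* = 14, d* = 16

MU_g = 3, MU_d = 8/(2√d).
MRS = 3 ÷ (8/(2√d)).
Tangency: set MRS = p_g/p_d = 3/1 = 3.
MRS depends only on d: 0.75·√d = 3 ⇒ √d = 3/0.75 = 4 ⇒ d* = 16.
From the budget, 3·g = 58 − 1·16 = 42, so g* = 14.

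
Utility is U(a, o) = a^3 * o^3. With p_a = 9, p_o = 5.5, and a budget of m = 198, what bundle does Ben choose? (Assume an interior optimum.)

MU_a = 3·a^2·o^3 and MU_o = 3·a^3·o^2.
MRS = MU_a/MU_o = o/a.
Tangency: set MRS = p_a/p_o = 9/5.5 = 18/11.
So o/a = 18/11, i.e. o = (18/11)·a.
Substitute into the budget 9·a + 5.5·o = 198: 18·a = 198, so a* = 11.
Then o* = (18/11)·11 = 18.

a* = 11, o* = 18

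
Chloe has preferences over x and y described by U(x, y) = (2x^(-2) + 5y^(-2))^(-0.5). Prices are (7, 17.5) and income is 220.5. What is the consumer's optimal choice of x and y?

For CES with ρ = -2, MRS = (2/5)·(y/x)^3.
Tangency: set MRS = p_x/p_y = 7/17.5 = 0.4.
So (y/x)^3 = 1; taking the cube root, y/x = 1, i.e. y = x.
Substitute into the budget 7·x + 17.5·y = 220.5: 24.5·x = 220.5, so x* = 9 and y* = 9.

x* = 9, y* = 9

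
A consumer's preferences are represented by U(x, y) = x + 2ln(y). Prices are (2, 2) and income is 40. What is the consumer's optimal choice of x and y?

MU_x = 1, MU_y = 2/y.
MRS = 1 ÷ (2/y).
Tangency: set MRS = p_x/p_y = 2/2 = 1.
MRS depends only on y: 0.5·y = 1 ⇒ y* = 1/0.5 = 2.
From the budget, 2·x = 40 − 2·2 = 36, so x* = 18.

x* = 18, y* = 2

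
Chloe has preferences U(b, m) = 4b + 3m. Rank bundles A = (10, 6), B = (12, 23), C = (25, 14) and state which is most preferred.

Evaluate utility at each bundle:
U(A) = 58.
U(B) = 117.
U(C) = 142.
Highest utility is C, so C ≻ B ≻ A.

Bundle C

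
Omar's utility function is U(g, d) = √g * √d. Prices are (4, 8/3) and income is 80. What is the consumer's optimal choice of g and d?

g* = 10, d* = 15

MU_g = 0.5·g^(-0.5)·√d and MU_d = 0.5·√g·d^(-0.5).
MRS = MU_g/MU_d = d/g.
Tangency: set MRS = p_g/p_d = 4/(8/3) = 1.5.
So d/g = 1.5, i.e. d = 1.5·g.
Substitute into the budget 4·g + (8/3)·d = 80: 8·g = 80, so g* = 10.
Then d* = 1.5·10 = 15.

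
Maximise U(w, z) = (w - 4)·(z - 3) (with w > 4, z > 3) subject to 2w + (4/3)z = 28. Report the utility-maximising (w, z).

MU_w = (z−3), MU_z = (w−4).
MRS = (z−3)/(w−4).
Tangency: set MRS = p_w/p_z = 2/(4/3) = 1.5.
So (z − 3)/(w − 4) = 1.5, i.e. (z − 3) = 1.5·(w − 4).
Rewrite the budget in excess-of-subsistence terms: 2·(w − 4) + (4/3)·(z − 3) = 28 − 2·4 − (4/3)·3 = 16.
Substituting, 4·(w − 4) = 16, so w − 4 = 4 and w* = 8.
Then z − 3 = 1.5·4 = 6, so z* = 9.

w* = 8, z* = 9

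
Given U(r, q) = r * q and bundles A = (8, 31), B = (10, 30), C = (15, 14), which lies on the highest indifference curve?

Bundle B

Evaluate utility at each bundle:
U(A) = 248.
U(B) = 300.
U(C) = 210.
Highest utility is B, so B ≻ A ≻ C.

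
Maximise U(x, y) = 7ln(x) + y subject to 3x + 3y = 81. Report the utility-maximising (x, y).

MU_x = 7/x, MU_y = 1.
MRS = 7/x ÷ 1.
Tangency: set MRS = p_x/p_y = 3/3 = 1.
MRS depends only on x: 7/x = 1 ⇒ x* = 7/1 = 7.
From the budget, 3·y = 81 − 3·7 = 60, so y* = 20.

x* = 7, y* = 20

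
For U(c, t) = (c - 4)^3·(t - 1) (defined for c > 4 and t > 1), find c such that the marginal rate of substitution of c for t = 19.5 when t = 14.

c = 6

MU_c = 3·(c−4)^2·(t−1), MU_t = (c−4)^3.
MRS = (3/1)·(t−1)/(c−4).
Substitute t = 14: MRS = 39/(c − 4). Setting this equal to 19.5 gives c − 4 = 39/19.5 = 2, so c = 6.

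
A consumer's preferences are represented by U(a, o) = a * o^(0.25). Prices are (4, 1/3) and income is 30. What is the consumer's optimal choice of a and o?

a* = 6, o* = 18

MU_a = o^(0.25) and MU_o = 0.25·a·o^(-0.75).
MRS = MU_a/MU_o = (4)·o/a.
Tangency: set MRS = p_a/p_o = 4/(1/3) = 12.
So (4)·o/a = 12, i.e. o = 3·a.
Substitute into the budget 4·a + (1/3)·o = 30: 5·a = 30, so a* = 6.
Then o* = 3·6 = 18.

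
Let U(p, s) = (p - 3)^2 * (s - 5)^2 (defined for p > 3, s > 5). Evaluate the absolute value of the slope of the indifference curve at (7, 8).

MU_p = 2·(p−3)·(s−5)^2, MU_s = 2·(p−3)^2·(s−5).
MRS = (s−5)/(p−3).
At (7, 8): MRS = 0.75.
The indifference curve has slope −0.75 at this bundle.

MRS = 0.75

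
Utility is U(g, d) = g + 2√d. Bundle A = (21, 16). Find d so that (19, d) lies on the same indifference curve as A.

d = 25

U(21, 16) = 29.
Set U(19, d) = 29 and solve.
With g = 19: 2√d = 29 − 19 = 10, so √d = 5 and d = 25.
Check: U(19, 25) = 29.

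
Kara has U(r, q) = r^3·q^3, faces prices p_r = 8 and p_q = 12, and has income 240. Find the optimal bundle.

r* = 15, q* = 10

MU_r = 3·r^2·q^3 and MU_q = 3·r^3·q^2.
MRS = MU_r/MU_q = q/r.
Tangency: set MRS = p_r/p_q = 8/12 = 2/3.
So q/r = 2/3, i.e. q = (2/3)·r.
Substitute into the budget 8·r + 12·q = 240: 16·r = 240, so r* = 15.
Then q* = (2/3)·15 = 10.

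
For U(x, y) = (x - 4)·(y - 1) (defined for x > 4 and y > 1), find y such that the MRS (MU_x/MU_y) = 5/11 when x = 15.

MU_x = (y−1), MU_y = (x−4).
MRS = (y−1)/(x−4).
Substitute x = 15: MRS = (y − 1)/11. Setting this equal to 5/11 gives y − 1 = (5/11)·11 = 5, so y = 6.

y = 6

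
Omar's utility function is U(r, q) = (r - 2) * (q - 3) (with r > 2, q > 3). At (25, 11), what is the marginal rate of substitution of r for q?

MU_r = (q−3), MU_q = (r−2).
MRS = (q−3)/(r−2).
At (25, 11): MRS = 8/23.
So at (25, 11) the consumer would give up 8/23 units of q for one more unit of r.

MRS = 8/23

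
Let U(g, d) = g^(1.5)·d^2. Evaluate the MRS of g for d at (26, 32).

MU_g = 1.5·√g·d^2 and MU_d = 2·g^(1.5)·d.
MRS = MU_g/MU_d = (0.75)·d/g.
At (26, 32): MRS = 12/13.
So at (26, 32) the consumer would give up 12/13 units of d for one more unit of g.

MRS = 12/13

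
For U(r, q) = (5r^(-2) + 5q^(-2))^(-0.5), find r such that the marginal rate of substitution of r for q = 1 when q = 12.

For CES with ρ = -2, MRS = (q/r)^3.
Setting (12/r)^3 = 1 gives 12/r = 1 and r = 12.

r = 12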